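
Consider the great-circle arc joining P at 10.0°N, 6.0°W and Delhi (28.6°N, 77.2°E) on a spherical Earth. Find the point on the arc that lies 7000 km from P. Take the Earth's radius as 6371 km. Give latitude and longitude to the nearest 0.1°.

Convert each endpoint to a unit vector on the sphere (x = cos φ cos λ, y = cos φ sin λ, z = sin φ).
The central angle between the endpoints is δ = arccos(p₁·p₂) ≈ 1.384 rad (79.3°). The total great-circle distance is δ·R ≈ 1.384 × 6371 ≈ 8819 km, so the target fraction is f = 7000/8819 ≈ 0.794.
Interpolate at f ≈ 0.794 with slerp weights a = sin((1−f)δ)/sin δ ≈ 0.287, b = sin(fδ)/sin δ ≈ 0.906.
p = a·p₁ + b·p₂ ≈ (0.457, 0.746, 0.484); φ = arcsin(p_z) ≈ 28.92°, λ = atan2(p_y, p_x) ≈ 58.53°.

≈ 28.9°N, 58.5°E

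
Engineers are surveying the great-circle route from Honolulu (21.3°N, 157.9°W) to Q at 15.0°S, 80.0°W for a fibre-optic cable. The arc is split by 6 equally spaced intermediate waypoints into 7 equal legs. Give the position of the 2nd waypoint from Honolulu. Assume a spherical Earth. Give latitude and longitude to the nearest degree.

Write both endpoints as unit vectors p₁, p₂ with components (cos φ cos λ, cos φ sin λ, sin φ).
The central angle between the endpoints is δ = arccos(p₁·p₂) ≈ 1.476 rad (84.6°).
Interpolate at f = 2/7 with slerp weights a = sin((1−f)δ)/sin δ ≈ 0.873, b = sin(fδ)/sin δ ≈ 0.411.
p = a·p₁ + b·p₂ ≈ (-0.685, -0.697, 0.211); φ = arcsin(p_z) ≈ 12.17°, λ = atan2(p_y, p_x) ≈ -134.49°.

≈ 12°N, 134°W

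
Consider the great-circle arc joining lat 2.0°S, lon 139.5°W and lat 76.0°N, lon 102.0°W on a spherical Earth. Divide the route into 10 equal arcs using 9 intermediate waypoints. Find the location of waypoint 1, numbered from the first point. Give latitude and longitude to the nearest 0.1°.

From cos δ = sin φ₁ sin φ₂ + cos φ₁ cos φ₂ cos Δλ, the central angle is δ ≈ 1.412 rad (80.9°).
Interpolate at f = 1/10 with slerp weights a = sin((1−f)δ)/sin δ ≈ 0.968, b = sin(fδ)/sin δ ≈ 0.143.
p = a·p₁ + b·p₂ ≈ (-0.742, -0.662, 0.105); φ = arcsin(p_z) ≈ 6.00°, λ = atan2(p_y, p_x) ≈ -138.29°.

≈ lat 6.0°N, lon 138.3°W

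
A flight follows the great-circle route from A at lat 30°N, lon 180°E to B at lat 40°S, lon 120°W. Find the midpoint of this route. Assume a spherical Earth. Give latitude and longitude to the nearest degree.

≈ lat 6°S, lon 152°W

Write both endpoints as unit vectors p₁, p₂ with components (cos φ cos λ, cos φ sin λ, sin φ).
The central angle between the endpoints is δ = arccos(p₁·p₂) ≈ 1.560 rad (89.4°).
Interpolate at f = 1/2 with slerp weights a = sin((1−f)δ)/sin δ ≈ 0.703, b = sin(fδ)/sin δ ≈ 0.703.
p = a·p₁ + b·p₂ ≈ (-0.879, -0.467, -0.100); φ = arcsin(p_z) ≈ -5.77°, λ = atan2(p_y, p_x) ≈ -152.03°.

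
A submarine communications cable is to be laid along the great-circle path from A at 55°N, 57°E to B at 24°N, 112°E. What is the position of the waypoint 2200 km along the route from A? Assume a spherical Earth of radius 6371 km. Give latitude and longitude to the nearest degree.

≈ 46°N, 85°E

The haversine formula gives a central angle δ ≈ 0.884 rad (50.7°) between the endpoints. The total great-circle distance is δ·R ≈ 0.884 × 6371 ≈ 5635 km, so the target fraction is f = 2200/5635 ≈ 0.390.
Interpolate at f ≈ 0.390 with slerp weights a = sin((1−f)δ)/sin δ ≈ 0.664, b = sin(fδ)/sin δ ≈ 0.438.
p = a·p₁ + b·p₂ ≈ (0.058, 0.690, 0.722); φ = arcsin(p_z) ≈ 46.19°, λ = atan2(p_y, p_x) ≈ 85.23°.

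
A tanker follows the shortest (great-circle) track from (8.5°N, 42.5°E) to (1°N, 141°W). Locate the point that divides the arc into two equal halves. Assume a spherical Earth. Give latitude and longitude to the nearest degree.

≈ (70°N, 141°E)

The haversine formula gives a central angle δ ≈ 2.965 rad (169.9°) between the endpoints.
Interpolate at f = 1/2 with slerp weights a = sin((1−f)δ)/sin δ ≈ 5.669, b = sin(fδ)/sin δ ≈ 5.669.
p = a·p₁ + b·p₂ ≈ (-0.271, 0.221, 0.937); φ = arcsin(p_z) ≈ 69.53°, λ = atan2(p_y, p_x) ≈ 140.86°.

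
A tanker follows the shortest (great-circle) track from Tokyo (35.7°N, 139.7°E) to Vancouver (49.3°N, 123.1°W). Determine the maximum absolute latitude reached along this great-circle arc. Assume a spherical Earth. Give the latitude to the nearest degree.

≈ 55°N

The great circle lies in the plane with unit normal n̂ = (p₁ × p₂)/|p₁ × p₂|.
Here n̂_z ≈ +0.567; the vertex latitude is φ_max = arccos|n̂_z| ≈ 55.5°.
Check via Clairaut: cos φ_max = |cos φ₁| · sin C = cos(35.7°)·sin(44.3°) ≈ 0.567, again giving ≈ 55.5°.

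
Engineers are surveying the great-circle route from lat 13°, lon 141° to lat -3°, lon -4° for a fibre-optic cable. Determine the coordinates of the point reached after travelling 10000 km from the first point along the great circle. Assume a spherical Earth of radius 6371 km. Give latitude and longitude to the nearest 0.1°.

The haversine formula gives a central angle δ ≈ 2.513 rad (144.0°) between the endpoints. The total great-circle distance is δ·R ≈ 2.513 × 6371 ≈ 16010 km, so the target fraction is f = 10000/16010 ≈ 0.625.
Interpolate at f ≈ 0.625 with slerp weights a = sin((1−f)δ)/sin δ ≈ 1.377, b = sin(fδ)/sin δ ≈ 1.701.
p = a·p₁ + b·p₂ ≈ (0.652, 0.726, 0.221); φ = arcsin(p_z) ≈ 12.75°, λ = atan2(p_y, p_x) ≈ 48.08°.

≈ lat 12.7°, lon 48.1°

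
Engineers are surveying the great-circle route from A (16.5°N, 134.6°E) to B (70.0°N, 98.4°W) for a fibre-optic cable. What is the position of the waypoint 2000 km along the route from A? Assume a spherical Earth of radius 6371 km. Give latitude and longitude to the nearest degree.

≈ (34°N, 140°E)

Write both endpoints as unit vectors p₁, p₂ with components (cos φ cos λ, cos φ sin λ, sin φ).
The central angle between the endpoints is δ = arccos(p₁·p₂) ≈ 1.501 rad (86.0°). The total great-circle distance is δ·R ≈ 1.501 × 6371 ≈ 9564 km, so the target fraction is f = 2000/9564 ≈ 0.209.
Interpolate at f ≈ 0.209 with slerp weights a = sin((1−f)δ)/sin δ ≈ 0.930, b = sin(fδ)/sin δ ≈ 0.310.
p = a·p₁ + b·p₂ ≈ (-0.641, 0.530, 0.555); φ = arcsin(p_z) ≈ 33.70°, λ = atan2(p_y, p_x) ≈ 140.43°.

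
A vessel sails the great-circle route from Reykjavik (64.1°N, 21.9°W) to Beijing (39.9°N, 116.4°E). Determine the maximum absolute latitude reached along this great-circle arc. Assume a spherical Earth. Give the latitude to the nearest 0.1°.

The great circle lies in the plane with unit normal n̂ = (p₁ × p₂)/|p₁ × p₂|.
Here n̂_z ≈ +0.236; the vertex latitude is φ_max = arccos|n̂_z| ≈ 76.4°.
Check via Clairaut: cos φ_max = |cos φ₁| · sin C = cos(64.1°)·sin(32.7°) ≈ 0.236, again giving ≈ 76.4°.

≈ 76.4°N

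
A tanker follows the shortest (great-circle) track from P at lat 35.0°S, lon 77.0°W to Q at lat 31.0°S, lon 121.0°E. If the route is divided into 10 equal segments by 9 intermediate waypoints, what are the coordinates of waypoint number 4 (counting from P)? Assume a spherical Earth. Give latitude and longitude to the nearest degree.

The haversine formula gives a central angle δ ≈ 1.952 rad (111.9°) between the endpoints.
Interpolate at f = 4/10 with slerp weights a = sin((1−f)δ)/sin δ ≈ 0.993, b = sin(fδ)/sin δ ≈ 0.758.
p = a·p₁ + b·p₂ ≈ (-0.152, -0.235, -0.960); φ = arcsin(p_z) ≈ -73.75°, λ = atan2(p_y, p_x) ≈ -122.88°.

≈ lat 74°S, lon 123°W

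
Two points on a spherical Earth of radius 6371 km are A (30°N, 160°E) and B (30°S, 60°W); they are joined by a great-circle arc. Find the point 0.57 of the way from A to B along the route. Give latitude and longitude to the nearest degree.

≈ (5°S, 121°W)

Write both endpoints as unit vectors p₁, p₂ with components (cos φ cos λ, cos φ sin λ, sin φ).
The central angle between the endpoints is δ = arccos(p₁·p₂) ≈ 2.540 rad (145.5°).
Interpolate at f = 0.57 with slerp weights a = sin((1−f)δ)/sin δ ≈ 1.569, b = sin(fδ)/sin δ ≈ 1.754.
p = a·p₁ + b·p₂ ≈ (-0.517, -0.851, -0.093); φ = arcsin(p_z) ≈ -5.31°, λ = atan2(p_y, p_x) ≈ -121.29°.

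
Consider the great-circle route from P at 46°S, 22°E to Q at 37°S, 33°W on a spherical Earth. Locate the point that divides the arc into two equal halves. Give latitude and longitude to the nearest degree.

≈ 45°S, 8°W

Write both endpoints as unit vectors p₁, p₂ with components (cos φ cos λ, cos φ sin λ, sin φ).
The central angle between the endpoints is δ = arccos(p₁·p₂) ≈ 0.721 rad (41.3°).
Interpolate at f = 1/2 with slerp weights a = sin((1−f)δ)/sin δ ≈ 0.534, b = sin(fδ)/sin δ ≈ 0.534.
p = a·p₁ + b·p₂ ≈ (0.702, -0.093, -0.706); φ = arcsin(p_z) ≈ -44.91°, λ = atan2(p_y, p_x) ≈ -7.58°.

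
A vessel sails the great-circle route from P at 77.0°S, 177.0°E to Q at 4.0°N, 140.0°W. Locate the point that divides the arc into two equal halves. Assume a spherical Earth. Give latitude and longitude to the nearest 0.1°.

≈ 37.7°S, 147.5°W

Convert each endpoint to a unit vector on the sphere (x = cos φ cos λ, y = cos φ sin λ, z = sin φ).
The central angle between the endpoints is δ = arccos(p₁·p₂) ≈ 1.474 rad (84.5°).
Interpolate at f = 1/2 with slerp weights a = sin((1−f)δ)/sin δ ≈ 0.675, b = sin(fδ)/sin δ ≈ 0.675.
p = a·p₁ + b·p₂ ≈ (-0.668, -0.425, -0.611); φ = arcsin(p_z) ≈ -37.66°, λ = atan2(p_y, p_x) ≈ -147.52°.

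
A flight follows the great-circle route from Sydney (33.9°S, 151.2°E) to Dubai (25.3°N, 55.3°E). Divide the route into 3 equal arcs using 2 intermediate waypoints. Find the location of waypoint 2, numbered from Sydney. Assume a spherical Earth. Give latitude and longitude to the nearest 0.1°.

≈ 4.7°N, 86.3°E

Write both endpoints as unit vectors p₁, p₂ with components (cos φ cos λ, cos φ sin λ, sin φ).
The central angle between the endpoints is δ = arccos(p₁·p₂) ≈ 1.892 rad (108.4°).
Interpolate at f = 2/3 with slerp weights a = sin((1−f)δ)/sin δ ≈ 0.621, b = sin(fδ)/sin δ ≈ 1.004.
p = a·p₁ + b·p₂ ≈ (0.065, 0.995, 0.082); φ = arcsin(p_z) ≈ 4.73°, λ = atan2(p_y, p_x) ≈ 86.28°.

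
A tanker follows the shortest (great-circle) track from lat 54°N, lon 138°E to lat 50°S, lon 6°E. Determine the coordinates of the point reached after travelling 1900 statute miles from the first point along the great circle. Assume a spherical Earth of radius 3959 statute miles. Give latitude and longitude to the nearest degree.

≈ lat 41°N, lon 101°E

Convert each endpoint to a unit vector on the sphere (x = cos φ cos λ, y = cos φ sin λ, z = sin φ).
The central angle between the endpoints is δ = arccos(p₁·p₂) ≈ 2.631 rad (150.8°). The total great-circle distance is δ·R ≈ 2.631 × 3959 ≈ 10417 mi, so the target fraction is f = 1900/10417 ≈ 0.182.
Interpolate at f ≈ 0.182 with slerp weights a = sin((1−f)δ)/sin δ ≈ 1.712, b = sin(fδ)/sin δ ≈ 0.945.
p = a·p₁ + b·p₂ ≈ (-0.144, 0.737, 0.661); φ = arcsin(p_z) ≈ 41.36°, λ = atan2(p_y, p_x) ≈ 101.02°.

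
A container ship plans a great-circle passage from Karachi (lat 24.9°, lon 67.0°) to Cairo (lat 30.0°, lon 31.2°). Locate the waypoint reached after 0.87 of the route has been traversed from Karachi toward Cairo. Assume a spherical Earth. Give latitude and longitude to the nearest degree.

From cos δ = sin φ₁ sin φ₂ + cos φ₁ cos φ₂ cos Δλ, the central angle is δ ≈ 0.559 rad (32.0°).
Interpolate at f = 0.87 with slerp weights a = sin((1−f)δ)/sin δ ≈ 0.137, b = sin(fδ)/sin δ ≈ 0.881.
p = a·p₁ + b·p₂ ≈ (0.701, 0.510, 0.498); φ = arcsin(p_z) ≈ 29.89°, λ = atan2(p_y, p_x) ≈ 36.01°.

≈ lat 30°, lon 36°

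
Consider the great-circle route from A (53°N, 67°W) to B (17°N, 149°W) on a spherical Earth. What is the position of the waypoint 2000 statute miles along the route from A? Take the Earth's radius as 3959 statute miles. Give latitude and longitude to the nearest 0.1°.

≈ (46.1°N, 111.1°W)

Convert each endpoint to a unit vector on the sphere (x = cos φ cos λ, y = cos φ sin λ, z = sin φ).
The central angle between the endpoints is δ = arccos(p₁·p₂) ≈ 1.252 rad (71.7°). The total great-circle distance is δ·R ≈ 1.252 × 3959 ≈ 4956 mi, so the target fraction is f = 2000/4956 ≈ 0.404.
Interpolate at f ≈ 0.404 with slerp weights a = sin((1−f)δ)/sin δ ≈ 0.715, b = sin(fδ)/sin δ ≈ 0.510.
p = a·p₁ + b·p₂ ≈ (-0.250, -0.647, 0.720); φ = arcsin(p_z) ≈ 46.07°, λ = atan2(p_y, p_x) ≈ -111.09°.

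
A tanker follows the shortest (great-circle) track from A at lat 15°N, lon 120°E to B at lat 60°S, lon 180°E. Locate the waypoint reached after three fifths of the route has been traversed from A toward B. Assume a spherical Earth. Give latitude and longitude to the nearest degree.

≈ lat 33°S, lon 144°E

Write both endpoints as unit vectors p₁, p₂ with components (cos φ cos λ, cos φ sin λ, sin φ).
The central angle between the endpoints is δ = arccos(p₁·p₂) ≈ 1.553 rad (89.0°).
Interpolate at f = 3/5 with slerp weights a = sin((1−f)δ)/sin δ ≈ 0.582, b = sin(fδ)/sin δ ≈ 0.803.
p = a·p₁ + b·p₂ ≈ (-0.683, 0.487, -0.545); φ = arcsin(p_z) ≈ -33.00°, λ = atan2(p_y, p_x) ≈ 144.49°.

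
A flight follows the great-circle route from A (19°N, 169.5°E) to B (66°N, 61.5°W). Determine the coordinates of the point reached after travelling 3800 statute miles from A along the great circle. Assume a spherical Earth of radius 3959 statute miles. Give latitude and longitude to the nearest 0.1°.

Convert each endpoint to a unit vector on the sphere (x = cos φ cos λ, y = cos φ sin λ, z = sin φ).
The central angle between the endpoints is δ = arccos(p₁·p₂) ≈ 1.515 rad (86.8°). The total great-circle distance is δ·R ≈ 1.515 × 3959 ≈ 5999 mi, so the target fraction is f = 3800/5999 ≈ 0.633.
Interpolate at f ≈ 0.633 with slerp weights a = sin((1−f)δ)/sin δ ≈ 0.528, b = sin(fδ)/sin δ ≈ 0.820.
p = a·p₁ + b·p₂ ≈ (-0.332, -0.202, 0.921); φ = arcsin(p_z) ≈ 67.13°, λ = atan2(p_y, p_x) ≈ -148.64°.

≈ (67.1°N, 148.6°W)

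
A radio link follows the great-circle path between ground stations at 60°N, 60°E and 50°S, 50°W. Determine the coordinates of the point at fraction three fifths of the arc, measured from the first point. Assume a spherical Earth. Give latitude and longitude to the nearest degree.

Convert each endpoint to a unit vector on the sphere (x = cos φ cos λ, y = cos φ sin λ, z = sin φ).
The central angle between the endpoints is δ = arccos(p₁·p₂) ≈ 2.455 rad (140.7°).
Interpolate at f = 3/5 with slerp weights a = sin((1−f)δ)/sin δ ≈ 1.312, b = sin(fδ)/sin δ ≈ 1.570.
p = a·p₁ + b·p₂ ≈ (0.976, -0.205, -0.067); φ = arcsin(p_z) ≈ -3.82°, λ = atan2(p_y, p_x) ≈ -11.86°.

≈ 4°S, 12°W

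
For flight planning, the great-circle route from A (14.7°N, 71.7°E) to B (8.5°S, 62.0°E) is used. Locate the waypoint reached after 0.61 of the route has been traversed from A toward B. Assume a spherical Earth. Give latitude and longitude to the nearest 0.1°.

Convert each endpoint to a unit vector on the sphere (x = cos φ cos λ, y = cos φ sin λ, z = sin φ).
The central angle between the endpoints is δ = arccos(p₁·p₂) ≈ 0.438 rad (25.1°).
Interpolate at f = 0.61 with slerp weights a = sin((1−f)δ)/sin δ ≈ 0.401, b = sin(fδ)/sin δ ≈ 0.623.
p = a·p₁ + b·p₂ ≈ (0.411, 0.912, 0.010); φ = arcsin(p_z) ≈ 0.56°, λ = atan2(p_y, p_x) ≈ 65.75°.

≈ (0.6°N, 65.7°E)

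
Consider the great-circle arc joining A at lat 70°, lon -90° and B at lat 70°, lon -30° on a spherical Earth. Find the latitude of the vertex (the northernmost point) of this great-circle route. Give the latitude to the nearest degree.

≈ 73°

The great circle lies in the plane with unit normal n̂ = (p₁ × p₂)/|p₁ × p₂|.
Here n̂_z ≈ +0.301; the vertex latitude is φ_max = arccos|n̂_z| ≈ 72.5°.
Check via Clairaut: cos φ_max = |cos φ₁| · sin C = cos(70.0°)·sin(61.5°) ≈ 0.301, again giving ≈ 72.5°.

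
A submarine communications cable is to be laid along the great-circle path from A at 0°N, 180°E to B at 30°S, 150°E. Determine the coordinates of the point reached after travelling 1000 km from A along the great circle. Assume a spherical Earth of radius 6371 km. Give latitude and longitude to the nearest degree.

≈ 7°S, 174°E

The haversine formula gives a central angle δ ≈ 0.723 rad (41.4°) between the endpoints. The total great-circle distance is δ·R ≈ 0.723 × 6371 ≈ 4605 km, so the target fraction is f = 1000/4605 ≈ 0.217.
Interpolate at f ≈ 0.217 with slerp weights a = sin((1−f)δ)/sin δ ≈ 0.810, b = sin(fδ)/sin δ ≈ 0.236.
p = a·p₁ + b·p₂ ≈ (-0.988, 0.102, -0.118); φ = arcsin(p_z) ≈ -6.79°, λ = atan2(p_y, p_x) ≈ 174.08°.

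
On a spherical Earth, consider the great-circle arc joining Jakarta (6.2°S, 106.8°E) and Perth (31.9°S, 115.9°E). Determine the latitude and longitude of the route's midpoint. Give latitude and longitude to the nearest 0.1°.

≈ 19.1°S, 111.0°E

Convert each endpoint to a unit vector on the sphere (x = cos φ cos λ, y = cos φ sin λ, z = sin φ).
The central angle between the endpoints is δ = arccos(p₁·p₂) ≈ 0.472 rad (27.1°).
Interpolate at f = 1/2 with slerp weights a = sin((1−f)δ)/sin δ ≈ 0.514, b = sin(fδ)/sin δ ≈ 0.514.
p = a·p₁ + b·p₂ ≈ (-0.338, 0.882, -0.327); φ = arcsin(p_z) ≈ -19.11°, λ = atan2(p_y, p_x) ≈ 110.99°.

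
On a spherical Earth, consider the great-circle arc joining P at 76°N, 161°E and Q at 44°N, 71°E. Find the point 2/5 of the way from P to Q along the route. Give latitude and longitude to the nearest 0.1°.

≈ 69.2°N, 97.2°E

Write both endpoints as unit vectors p₁, p₂ with components (cos φ cos λ, cos φ sin λ, sin φ).
The central angle between the endpoints is δ = arccos(p₁·p₂) ≈ 0.831 rad (47.6°).
Interpolate at f = 2/5 with slerp weights a = sin((1−f)δ)/sin δ ≈ 0.647, b = sin(fδ)/sin δ ≈ 0.442.
p = a·p₁ + b·p₂ ≈ (-0.045, 0.351, 0.935); φ = arcsin(p_z) ≈ 69.25°, λ = atan2(p_y, p_x) ≈ 97.24°.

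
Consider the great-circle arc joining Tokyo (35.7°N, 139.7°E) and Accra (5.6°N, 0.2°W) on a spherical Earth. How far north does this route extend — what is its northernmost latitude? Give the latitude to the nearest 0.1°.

The great circle lies in the plane with unit normal n̂ = (p₁ × p₂)/|p₁ × p₂|.
Here n̂_z ≈ -0.629; the vertex latitude is φ_max = arccos|n̂_z| ≈ 51.0°.
Check via Clairaut: cos φ_max = |cos φ₁| · sin C = cos(35.7°)·sin(50.8°) ≈ 0.629, again giving ≈ 51.0°.

≈ 51.0°N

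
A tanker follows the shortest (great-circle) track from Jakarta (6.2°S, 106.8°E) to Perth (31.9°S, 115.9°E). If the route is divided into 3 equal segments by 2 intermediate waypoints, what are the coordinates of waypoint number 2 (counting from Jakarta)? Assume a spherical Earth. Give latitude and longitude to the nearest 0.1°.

Write both endpoints as unit vectors p₁, p₂ with components (cos φ cos λ, cos φ sin λ, sin φ).
The central angle between the endpoints is δ = arccos(p₁·p₂) ≈ 0.472 rad (27.1°).
Interpolate at f = 2/3 with slerp weights a = sin((1−f)δ)/sin δ ≈ 0.345, b = sin(fδ)/sin δ ≈ 0.681.
p = a·p₁ + b·p₂ ≈ (-0.351, 0.848, -0.397); φ = arcsin(p_z) ≈ -23.39°, λ = atan2(p_y, p_x) ≈ 112.52°.

≈ 23.4°S, 112.5°E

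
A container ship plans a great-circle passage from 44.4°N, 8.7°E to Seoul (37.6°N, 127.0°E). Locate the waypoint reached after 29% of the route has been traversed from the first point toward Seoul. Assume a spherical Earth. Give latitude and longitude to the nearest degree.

Convert each endpoint to a unit vector on the sphere (x = cos φ cos λ, y = cos φ sin λ, z = sin φ).
The central angle between the endpoints is δ = arccos(p₁·p₂) ≈ 1.412 rad (80.9°).
Interpolate at f = 0.29 with slerp weights a = sin((1−f)δ)/sin δ ≈ 0.853, b = sin(fδ)/sin δ ≈ 0.403.
p = a·p₁ + b·p₂ ≈ (0.411, 0.347, 0.843); φ = arcsin(p_z) ≈ 57.47°, λ = atan2(p_y, p_x) ≈ 40.23°.

≈ 57°N, 40°E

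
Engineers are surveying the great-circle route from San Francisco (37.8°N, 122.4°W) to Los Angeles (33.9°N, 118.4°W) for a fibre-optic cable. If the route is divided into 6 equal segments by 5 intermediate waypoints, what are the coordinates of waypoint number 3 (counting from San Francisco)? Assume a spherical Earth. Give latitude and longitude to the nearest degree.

From cos δ = sin φ₁ sin φ₂ + cos φ₁ cos φ₂ cos Δλ, the central angle is δ ≈ 0.088 rad (5.1°).
Interpolate at f = 3/6 with slerp weights a = sin((1−f)δ)/sin δ ≈ 0.500, b = sin(fδ)/sin δ ≈ 0.500.
p = a·p₁ + b·p₂ ≈ (-0.409, -0.699, 0.586); φ = arcsin(p_z) ≈ 35.87°, λ = atan2(p_y, p_x) ≈ -120.35°.

≈ (36°N, 120°W)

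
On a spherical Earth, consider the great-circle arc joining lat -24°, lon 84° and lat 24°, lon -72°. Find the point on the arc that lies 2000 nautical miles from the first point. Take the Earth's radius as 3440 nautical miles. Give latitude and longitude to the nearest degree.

≈ lat -17°, lon 49°

Write both endpoints as unit vectors p₁, p₂ with components (cos φ cos λ, cos φ sin λ, sin φ).
The central angle between the endpoints is δ = arccos(p₁·p₂) ≈ 2.759 rad (158.1°). The total great-circle distance is δ·R ≈ 2.759 × 3440 ≈ 9492 nmi, so the target fraction is f = 2000/9492 ≈ 0.211.
Interpolate at f ≈ 0.211 with slerp weights a = sin((1−f)δ)/sin δ ≈ 2.202, b = sin(fδ)/sin δ ≈ 1.473.
p = a·p₁ + b·p₂ ≈ (0.626, 0.721, -0.297); φ = arcsin(p_z) ≈ -17.26°, λ = atan2(p_y, p_x) ≈ 49.04°.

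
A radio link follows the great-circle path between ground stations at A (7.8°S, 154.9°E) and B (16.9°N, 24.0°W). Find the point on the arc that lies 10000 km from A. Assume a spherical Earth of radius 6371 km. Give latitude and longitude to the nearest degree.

≈ (80°N, 115°E)

Convert each endpoint to a unit vector on the sphere (x = cos φ cos λ, y = cos φ sin λ, z = sin φ).
The central angle between the endpoints is δ = arccos(p₁·p₂) ≈ 2.982 rad (170.8°). The total great-circle distance is δ·R ≈ 2.982 × 6371 ≈ 18996 km, so the target fraction is f = 10000/18996 ≈ 0.526.
Interpolate at f ≈ 0.526 with slerp weights a = sin((1−f)δ)/sin δ ≈ 6.201, b = sin(fδ)/sin δ ≈ 6.280.
p = a·p₁ + b·p₂ ≈ (-0.074, 0.162, 0.984); φ = arcsin(p_z) ≈ 79.73°, λ = atan2(p_y, p_x) ≈ 114.59°.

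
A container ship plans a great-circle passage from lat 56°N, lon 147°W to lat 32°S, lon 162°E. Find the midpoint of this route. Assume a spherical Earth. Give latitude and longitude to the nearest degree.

≈ lat 13°N, lon 178°W

From cos δ = sin φ₁ sin φ₂ + cos φ₁ cos φ₂ cos Δλ, the central angle is δ ≈ 1.712 rad (98.1°).
Interpolate at f = 1/2 with slerp weights a = sin((1−f)δ)/sin δ ≈ 0.763, b = sin(fδ)/sin δ ≈ 0.763.
p = a·p₁ + b·p₂ ≈ (-0.973, -0.032, 0.228); φ = arcsin(p_z) ≈ 13.19°, λ = atan2(p_y, p_x) ≈ -178.09°.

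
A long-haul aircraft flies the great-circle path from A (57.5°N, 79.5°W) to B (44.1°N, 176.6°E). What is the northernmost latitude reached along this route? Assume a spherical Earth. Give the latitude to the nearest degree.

≈ 64°N

The great circle lies in the plane with unit normal n̂ = (p₁ × p₂)/|p₁ × p₂|.
Here n̂_z ≈ -0.431; the vertex latitude is φ_max = arccos|n̂_z| ≈ 64.5°.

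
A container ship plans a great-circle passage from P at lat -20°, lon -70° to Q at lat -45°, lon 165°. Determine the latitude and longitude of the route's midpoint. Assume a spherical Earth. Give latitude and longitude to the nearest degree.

From cos δ = sin φ₁ sin φ₂ + cos φ₁ cos φ₂ cos Δλ, the central angle is δ ≈ 1.711 rad (98.0°).
Interpolate at f = 1/2 with slerp weights a = sin((1−f)δ)/sin δ ≈ 0.762, b = sin(fδ)/sin δ ≈ 0.762.
p = a·p₁ + b·p₂ ≈ (-0.276, -0.534, -0.800); φ = arcsin(p_z) ≈ -53.09°, λ = atan2(p_y, p_x) ≈ -117.32°.

≈ lat -53°, lon -117°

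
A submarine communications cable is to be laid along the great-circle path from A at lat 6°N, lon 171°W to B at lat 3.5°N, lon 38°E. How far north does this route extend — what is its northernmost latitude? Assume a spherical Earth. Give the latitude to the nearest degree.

The great circle lies in the plane with unit normal n̂ = (p₁ × p₂)/|p₁ × p₂|.
Here n̂_z ≈ -0.949; the vertex latitude is φ_max = arccos|n̂_z| ≈ 18.4°.
Check via Clairaut: cos φ_max = |cos φ₁| · sin C = cos(6.0°)·sin(72.6°) ≈ 0.949, again giving ≈ 18.4°.

≈ 18°N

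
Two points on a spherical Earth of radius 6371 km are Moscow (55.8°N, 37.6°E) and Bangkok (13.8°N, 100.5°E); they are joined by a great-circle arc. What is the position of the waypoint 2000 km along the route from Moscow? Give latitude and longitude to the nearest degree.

Write both endpoints as unit vectors p₁, p₂ with components (cos φ cos λ, cos φ sin λ, sin φ).
The central angle between the endpoints is δ = arccos(p₁·p₂) ≈ 1.109 rad (63.5°). The total great-circle distance is δ·R ≈ 1.109 × 6371 ≈ 7063 km, so the target fraction is f = 2000/7063 ≈ 0.283.
Interpolate at f ≈ 0.283 with slerp weights a = sin((1−f)δ)/sin δ ≈ 0.797, b = sin(fδ)/sin δ ≈ 0.345.
p = a·p₁ + b·p₂ ≈ (0.294, 0.603, 0.742); φ = arcsin(p_z) ≈ 47.88°, λ = atan2(p_y, p_x) ≈ 64.00°.

≈ (48°N, 64°E)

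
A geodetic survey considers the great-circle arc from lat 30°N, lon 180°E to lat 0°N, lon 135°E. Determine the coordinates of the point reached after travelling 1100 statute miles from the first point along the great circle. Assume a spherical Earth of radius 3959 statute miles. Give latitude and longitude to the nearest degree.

≈ lat 22°N, lon 165°E

Convert each endpoint to a unit vector on the sphere (x = cos φ cos λ, y = cos φ sin λ, z = sin φ).
The central angle between the endpoints is δ = arccos(p₁·p₂) ≈ 0.912 rad (52.2°). The total great-circle distance is δ·R ≈ 0.912 × 3959 ≈ 3610 mi, so the target fraction is f = 1100/3610 ≈ 0.305.
Interpolate at f ≈ 0.305 with slerp weights a = sin((1−f)δ)/sin δ ≈ 0.749, b = sin(fδ)/sin δ ≈ 0.347.
p = a·p₁ + b·p₂ ≈ (-0.894, 0.245, 0.375); φ = arcsin(p_z) ≈ 22.00°, λ = atan2(p_y, p_x) ≈ 164.66°.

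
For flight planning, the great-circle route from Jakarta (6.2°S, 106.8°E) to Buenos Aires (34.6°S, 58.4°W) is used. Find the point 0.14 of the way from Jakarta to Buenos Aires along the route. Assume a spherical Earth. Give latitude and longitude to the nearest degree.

≈ 24°S, 100°E

Convert each endpoint to a unit vector on the sphere (x = cos φ cos λ, y = cos φ sin λ, z = sin φ).
The central angle between the endpoints is δ = arccos(p₁·p₂) ≈ 2.389 rad (136.9°).
Interpolate at f = 0.14 with slerp weights a = sin((1−f)δ)/sin δ ≈ 1.295, b = sin(fδ)/sin δ ≈ 0.480.
p = a·p₁ + b·p₂ ≈ (-0.165, 0.896, -0.413); φ = arcsin(p_z) ≈ -24.36°, λ = atan2(p_y, p_x) ≈ 100.44°.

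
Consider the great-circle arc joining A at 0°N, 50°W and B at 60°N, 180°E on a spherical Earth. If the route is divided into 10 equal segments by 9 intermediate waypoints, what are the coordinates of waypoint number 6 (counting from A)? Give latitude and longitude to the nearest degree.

≈ 56°N, 91°W

Write both endpoints as unit vectors p₁, p₂ with components (cos φ cos λ, cos φ sin λ, sin φ).
The central angle between the endpoints is δ = arccos(p₁·p₂) ≈ 1.898 rad (108.7°).
Interpolate at f = 6/10 with slerp weights a = sin((1−f)δ)/sin δ ≈ 0.727, b = sin(fδ)/sin δ ≈ 0.959.
p = a·p₁ + b·p₂ ≈ (-0.012, -0.557, 0.831); φ = arcsin(p_z) ≈ 56.15°, λ = atan2(p_y, p_x) ≈ -91.26°.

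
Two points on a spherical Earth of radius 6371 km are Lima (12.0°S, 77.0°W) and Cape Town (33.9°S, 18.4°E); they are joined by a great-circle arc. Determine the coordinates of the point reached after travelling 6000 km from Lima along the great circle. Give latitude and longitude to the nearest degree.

≈ 35°S, 23°W

Write both endpoints as unit vectors p₁, p₂ with components (cos φ cos λ, cos φ sin λ, sin φ).
The central angle between the endpoints is δ = arccos(p₁·p₂) ≈ 1.531 rad (87.7°). The total great-circle distance is δ·R ≈ 1.531 × 6371 ≈ 9755 km, so the target fraction is f = 6000/9755 ≈ 0.615.
Interpolate at f ≈ 0.615 with slerp weights a = sin((1−f)δ)/sin δ ≈ 0.556, b = sin(fδ)/sin δ ≈ 0.809.
p = a·p₁ + b·p₂ ≈ (0.760, -0.318, -0.567); φ = arcsin(p_z) ≈ -34.54°, λ = atan2(p_y, p_x) ≈ -22.73°.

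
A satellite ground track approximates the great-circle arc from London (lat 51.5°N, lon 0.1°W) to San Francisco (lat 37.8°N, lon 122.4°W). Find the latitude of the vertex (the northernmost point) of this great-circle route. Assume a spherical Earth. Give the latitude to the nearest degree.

≈ 65°N

The great circle lies in the plane with unit normal n̂ = (p₁ × p₂)/|p₁ × p₂|.
Here n̂_z ≈ -0.426; the vertex latitude is φ_max = arccos|n̂_z| ≈ 64.8°.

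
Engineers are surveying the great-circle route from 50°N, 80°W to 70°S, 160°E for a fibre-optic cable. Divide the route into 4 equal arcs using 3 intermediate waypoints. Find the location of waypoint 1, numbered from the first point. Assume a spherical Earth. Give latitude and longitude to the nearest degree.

Write both endpoints as unit vectors p₁, p₂ with components (cos φ cos λ, cos φ sin λ, sin φ).
The central angle between the endpoints is δ = arccos(p₁·p₂) ≈ 2.549 rad (146.1°).
Interpolate at f = 1/4 with slerp weights a = sin((1−f)δ)/sin δ ≈ 1.688, b = sin(fδ)/sin δ ≈ 1.066.
p = a·p₁ + b·p₂ ≈ (-0.154, -0.944, 0.291); φ = arcsin(p_z) ≈ 16.94°, λ = atan2(p_y, p_x) ≈ -99.28°.

≈ 17°N, 99°W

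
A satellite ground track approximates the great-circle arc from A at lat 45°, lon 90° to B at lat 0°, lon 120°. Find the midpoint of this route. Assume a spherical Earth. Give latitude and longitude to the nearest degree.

≈ lat 23°, lon 108°

From cos δ = sin φ₁ sin φ₂ + cos φ₁ cos φ₂ cos Δλ, the central angle is δ ≈ 0.912 rad (52.2°).
Interpolate at f = 1/2 with slerp weights a = sin((1−f)δ)/sin δ ≈ 0.557, b = sin(fδ)/sin δ ≈ 0.557.
p = a·p₁ + b·p₂ ≈ (-0.278, 0.876, 0.394); φ = arcsin(p_z) ≈ 23.19°, λ = atan2(p_y, p_x) ≈ 107.63°.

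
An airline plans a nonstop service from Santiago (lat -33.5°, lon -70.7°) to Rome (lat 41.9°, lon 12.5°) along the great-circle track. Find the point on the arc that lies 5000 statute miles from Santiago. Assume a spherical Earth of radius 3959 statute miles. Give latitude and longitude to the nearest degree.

Write both endpoints as unit vectors p₁, p₂ with components (cos φ cos λ, cos φ sin λ, sin φ).
The central angle between the endpoints is δ = arccos(p₁·p₂) ≈ 1.870 rad (107.2°). The total great-circle distance is δ·R ≈ 1.870 × 3959 ≈ 7405 mi, so the target fraction is f = 5000/7405 ≈ 0.675.
Interpolate at f ≈ 0.675 with slerp weights a = sin((1−f)δ)/sin δ ≈ 0.597, b = sin(fδ)/sin δ ≈ 0.997.
p = a·p₁ + b·p₂ ≈ (0.889, -0.309, 0.336); φ = arcsin(p_z) ≈ 19.66°, λ = atan2(p_y, p_x) ≈ -19.18°.

≈ lat 20°, lon -19°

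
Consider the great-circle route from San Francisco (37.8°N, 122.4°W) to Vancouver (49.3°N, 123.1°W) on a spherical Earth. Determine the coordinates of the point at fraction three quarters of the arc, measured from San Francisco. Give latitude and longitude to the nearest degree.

≈ 46°N, 123°W

Convert each endpoint to a unit vector on the sphere (x = cos φ cos λ, y = cos φ sin λ, z = sin φ).
The central angle between the endpoints is δ = arccos(p₁·p₂) ≈ 0.201 rad (11.5°).
Interpolate at f = 3/4 with slerp weights a = sin((1−f)δ)/sin δ ≈ 0.252, b = sin(fδ)/sin δ ≈ 0.752.
p = a·p₁ + b·p₂ ≈ (-0.374, -0.579, 0.724); φ = arcsin(p_z) ≈ 46.43°, λ = atan2(p_y, p_x) ≈ -122.90°.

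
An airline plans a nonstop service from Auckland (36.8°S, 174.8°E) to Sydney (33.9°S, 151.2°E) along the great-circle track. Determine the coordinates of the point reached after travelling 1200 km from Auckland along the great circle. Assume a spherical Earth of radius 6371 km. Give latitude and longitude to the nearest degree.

Convert each endpoint to a unit vector on the sphere (x = cos φ cos λ, y = cos φ sin λ, z = sin φ).
The central angle between the endpoints is δ = arccos(p₁·p₂) ≈ 0.339 rad (19.4°). The total great-circle distance is δ·R ≈ 0.339 × 6371 ≈ 2159 km, so the target fraction is f = 1200/2159 ≈ 0.556.
Interpolate at f ≈ 0.556 with slerp weights a = sin((1−f)δ)/sin δ ≈ 0.451, b = sin(fδ)/sin δ ≈ 0.563.
p = a·p₁ + b·p₂ ≈ (-0.769, 0.258, -0.584); φ = arcsin(p_z) ≈ -35.76°, λ = atan2(p_y, p_x) ≈ 161.46°.

≈ (36°S, 161°E)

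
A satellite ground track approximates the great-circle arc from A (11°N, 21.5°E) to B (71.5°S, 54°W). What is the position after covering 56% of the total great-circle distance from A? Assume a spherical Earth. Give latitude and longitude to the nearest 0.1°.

≈ (39.8°S, 2.6°E)

From cos δ = sin φ₁ sin φ₂ + cos φ₁ cos φ₂ cos Δλ, the central angle is δ ≈ 1.674 rad (95.9°).
Interpolate at f = 0.56 with slerp weights a = sin((1−f)δ)/sin δ ≈ 0.675, b = sin(fδ)/sin δ ≈ 0.810.
p = a·p₁ + b·p₂ ≈ (0.768, 0.035, -0.640); φ = arcsin(p_z) ≈ -39.76°, λ = atan2(p_y, p_x) ≈ 2.61°.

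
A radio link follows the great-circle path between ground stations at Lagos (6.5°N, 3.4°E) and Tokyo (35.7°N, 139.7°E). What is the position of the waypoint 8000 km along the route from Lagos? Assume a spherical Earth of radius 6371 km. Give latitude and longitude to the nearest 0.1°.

≈ 48.5°N, 73.4°E

Write both endpoints as unit vectors p₁, p₂ with components (cos φ cos λ, cos φ sin λ, sin φ).
The central angle between the endpoints is δ = arccos(p₁·p₂) ≈ 2.114 rad (121.1°). The total great-circle distance is δ·R ≈ 2.114 × 6371 ≈ 13471 km, so the target fraction is f = 8000/13471 ≈ 0.594.
Interpolate at f ≈ 0.594 with slerp weights a = sin((1−f)δ)/sin δ ≈ 0.885, b = sin(fδ)/sin δ ≈ 1.111.
p = a·p₁ + b·p₂ ≈ (0.189, 0.636, 0.748); φ = arcsin(p_z) ≈ 48.45°, λ = atan2(p_y, p_x) ≈ 73.42°.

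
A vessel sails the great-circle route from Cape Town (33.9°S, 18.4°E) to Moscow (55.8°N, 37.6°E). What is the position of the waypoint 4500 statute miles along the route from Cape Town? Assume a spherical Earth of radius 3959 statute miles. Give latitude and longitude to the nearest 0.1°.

The haversine formula gives a central angle δ ≈ 1.592 rad (91.2°) between the endpoints. The total great-circle distance is δ·R ≈ 1.592 × 3959 ≈ 6301 mi, so the target fraction is f = 4500/6301 ≈ 0.714.
Interpolate at f ≈ 0.714 with slerp weights a = sin((1−f)δ)/sin δ ≈ 0.439, b = sin(fδ)/sin δ ≈ 0.907.
p = a·p₁ + b·p₂ ≈ (0.750, 0.426, 0.505); φ = arcsin(p_z) ≈ 30.36°, λ = atan2(p_y, p_x) ≈ 29.61°.

≈ 30.4°N, 29.6°E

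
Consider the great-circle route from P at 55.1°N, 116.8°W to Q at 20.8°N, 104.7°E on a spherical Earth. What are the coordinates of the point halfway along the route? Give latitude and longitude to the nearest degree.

≈ 62°N, 142°E

Write both endpoints as unit vectors p₁, p₂ with components (cos φ cos λ, cos φ sin λ, sin φ).
The central angle between the endpoints is δ = arccos(p₁·p₂) ≈ 1.680 rad (96.3°).
Interpolate at f = 1/2 with slerp weights a = sin((1−f)δ)/sin δ ≈ 0.749, b = sin(fδ)/sin δ ≈ 0.749.
p = a·p₁ + b·p₂ ≈ (-0.371, 0.295, 0.881); φ = arcsin(p_z) ≈ 61.71°, λ = atan2(p_y, p_x) ≈ 141.52°.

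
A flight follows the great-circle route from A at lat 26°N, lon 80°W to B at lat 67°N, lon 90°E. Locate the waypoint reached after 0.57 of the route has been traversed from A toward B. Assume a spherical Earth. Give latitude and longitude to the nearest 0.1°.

Convert each endpoint to a unit vector on the sphere (x = cos φ cos λ, y = cos φ sin λ, z = sin φ).
The central angle between the endpoints is δ = arccos(p₁·p₂) ≈ 1.513 rad (86.7°).
Interpolate at f = 0.57 with slerp weights a = sin((1−f)δ)/sin δ ≈ 0.607, b = sin(fδ)/sin δ ≈ 0.761.
p = a·p₁ + b·p₂ ≈ (0.095, -0.240, 0.966); φ = arcsin(p_z) ≈ 75.06°, λ = atan2(p_y, p_x) ≈ -68.45°.

≈ lat 75.1°N, lon 68.5°W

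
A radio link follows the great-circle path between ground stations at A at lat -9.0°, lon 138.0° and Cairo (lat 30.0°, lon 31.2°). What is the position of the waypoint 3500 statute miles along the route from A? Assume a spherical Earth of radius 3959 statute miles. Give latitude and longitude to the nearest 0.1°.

From cos δ = sin φ₁ sin φ₂ + cos φ₁ cos φ₂ cos Δλ, the central angle is δ ≈ 1.902 rad (109.0°). The total great-circle distance is δ·R ≈ 1.902 × 3959 ≈ 7531 mi, so the target fraction is f = 3500/7531 ≈ 0.465.
Interpolate at f ≈ 0.465 with slerp weights a = sin((1−f)δ)/sin δ ≈ 0.900, b = sin(fδ)/sin δ ≈ 0.818.
p = a·p₁ + b·p₂ ≈ (-0.055, 0.962, 0.268); φ = arcsin(p_z) ≈ 15.55°, λ = atan2(p_y, p_x) ≈ 93.27°.

≈ lat 15.6°, lon 93.3°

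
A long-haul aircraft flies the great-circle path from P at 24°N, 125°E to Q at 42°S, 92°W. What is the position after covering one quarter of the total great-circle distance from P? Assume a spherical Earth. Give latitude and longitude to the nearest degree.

Write both endpoints as unit vectors p₁, p₂ with components (cos φ cos λ, cos φ sin λ, sin φ).
The central angle between the endpoints is δ = arccos(p₁·p₂) ≈ 2.522 rad (144.5°).
Interpolate at f = 1/4 with slerp weights a = sin((1−f)δ)/sin δ ≈ 1.635, b = sin(fδ)/sin δ ≈ 1.016.
p = a·p₁ + b·p₂ ≈ (-0.883, 0.469, -0.015); φ = arcsin(p_z) ≈ -0.85°, λ = atan2(p_y, p_x) ≈ 152.03°.

≈ 1°S, 152°E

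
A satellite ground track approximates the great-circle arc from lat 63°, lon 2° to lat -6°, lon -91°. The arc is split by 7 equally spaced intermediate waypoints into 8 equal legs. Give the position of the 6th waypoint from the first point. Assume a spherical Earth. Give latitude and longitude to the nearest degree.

Convert each endpoint to a unit vector on the sphere (x = cos φ cos λ, y = cos φ sin λ, z = sin φ).
The central angle between the endpoints is δ = arccos(p₁·p₂) ≈ 1.688 rad (96.7°).
Interpolate at f = 6/8 with slerp weights a = sin((1−f)δ)/sin δ ≈ 0.412, b = sin(fδ)/sin δ ≈ 0.960.
p = a·p₁ + b·p₂ ≈ (0.170, -0.948, 0.267); φ = arcsin(p_z) ≈ 15.49°, λ = atan2(p_y, p_x) ≈ -79.81°.

≈ lat 15°, lon -80°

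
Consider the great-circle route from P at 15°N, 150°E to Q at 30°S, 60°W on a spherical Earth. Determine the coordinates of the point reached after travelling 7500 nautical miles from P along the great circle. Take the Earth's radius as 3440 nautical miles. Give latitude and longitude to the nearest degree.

Write both endpoints as unit vectors p₁, p₂ with components (cos φ cos λ, cos φ sin λ, sin φ).
The central angle between the endpoints is δ = arccos(p₁·p₂) ≈ 2.594 rad (148.6°). The total great-circle distance is δ·R ≈ 2.594 × 3440 ≈ 8924 nmi, so the target fraction is f = 7500/8924 ≈ 0.840.
Interpolate at f ≈ 0.840 with slerp weights a = sin((1−f)δ)/sin δ ≈ 0.773, b = sin(fδ)/sin δ ≈ 1.575.
p = a·p₁ + b·p₂ ≈ (0.036, -0.808, -0.588); φ = arcsin(p_z) ≈ -35.99°, λ = atan2(p_y, p_x) ≈ -87.47°.

≈ 36°S, 87°W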